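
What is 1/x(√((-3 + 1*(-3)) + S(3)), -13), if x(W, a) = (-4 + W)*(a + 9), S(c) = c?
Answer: 1/19 + I*√3/76 ≈ 0.052632 + 0.02279*I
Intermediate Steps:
x(W, a) = (-4 + W)*(9 + a)
1/x(√((-3 + 1*(-3)) + S(3)), -13) = 1/(-36 - 4*(-13) + 9*√((-3 + 1*(-3)) + 3) + √((-3 + 1*(-3)) + 3)*(-13)) = 1/(-36 + 52 + 9*√((-3 - 3) + 3) + √((-3 - 3) + 3)*(-13)) = 1/(-36 + 52 + 9*√(-6 + 3) + √(-6 + 3)*(-13)) = 1/(-36 + 52 + 9*√(-3) + √(-3)*(-13)) = 1/(-36 + 52 + 9*(I*√3) + (I*√3)*(-13)) = 1/(-36 + 52 + 9*I*√3 - 13*I*√3) = 1/(16 - 4*I*√3)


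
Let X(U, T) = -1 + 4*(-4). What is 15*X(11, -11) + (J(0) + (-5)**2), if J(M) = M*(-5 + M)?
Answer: -230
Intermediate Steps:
X(U, T) = -17 (X(U, T) = -1 - 16 = -17)
15*X(11, -11) + (J(0) + (-5)**2) = 15*(-17) + (0*(-5 + 0) + (-5)**2) = -255 + (0*(-5) + 25) = -255 + (0 + 25) = -255 + 25 = -230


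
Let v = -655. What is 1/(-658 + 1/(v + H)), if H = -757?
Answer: -1412/929097 ≈ -0.0015198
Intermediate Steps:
1/(-658 + 1/(v + H)) = 1/(-658 + 1/(-655 - 757)) = 1/(-658 + 1/(-1412)) = 1/(-658 - 1/1412) = 1/(-929097/1412) = -1412/929097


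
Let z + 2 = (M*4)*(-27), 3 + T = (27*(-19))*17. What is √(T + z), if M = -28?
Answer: I*√5702 ≈ 75.512*I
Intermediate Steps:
T = -8724 (T = -3 + (27*(-19))*17 = -3 - 513*17 = -3 - 8721 = -8724)
z = 3022 (z = -2 - 28*4*(-27) = -2 - 112*(-27) = -2 + 3024 = 3022)
√(T + z) = √(-8724 + 3022) = √(-5702) = I*√5702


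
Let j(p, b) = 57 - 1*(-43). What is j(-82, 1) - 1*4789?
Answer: -4689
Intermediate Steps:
j(p, b) = 100 (j(p, b) = 57 + 43 = 100)
j(-82, 1) - 1*4789 = 100 - 1*4789 = 100 - 4789 = -4689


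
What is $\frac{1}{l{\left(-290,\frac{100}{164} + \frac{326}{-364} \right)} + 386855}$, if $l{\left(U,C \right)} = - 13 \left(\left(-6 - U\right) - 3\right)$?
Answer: $\frac{1}{383202} \approx 2.6096 \cdot 10^{-6}$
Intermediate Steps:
$l{\left(U,C \right)} = 117 + 13 U$ ($l{\left(U,C \right)} = - 13 \left(-9 - U\right) = 117 + 13 U$)
$\frac{1}{l{\left(-290,\frac{100}{164} + \frac{326}{-364} \right)} + 386855} = \frac{1}{\left(117 + 13 \left(-290\right)\right) + 386855} = \frac{1}{\left(117 - 3770\right) + 386855} = \frac{1}{-3653 + 386855} = \frac{1}{383202}$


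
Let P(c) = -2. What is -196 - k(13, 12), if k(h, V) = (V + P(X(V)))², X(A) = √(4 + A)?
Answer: -296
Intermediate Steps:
k(h, V) = (-2 + V)² (k(h, V) = (V - 2)² = (-2 + V)²)
-196 - k(13, 12) = -196 - (-2 + 12)² = -196 - 1*10² = -196 - 1*100 = -196 - 100 = -296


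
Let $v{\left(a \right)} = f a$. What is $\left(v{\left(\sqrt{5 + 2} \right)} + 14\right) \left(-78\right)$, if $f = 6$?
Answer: $-1092 - 468 \sqrt{7} \approx -2330.2$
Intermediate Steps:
$v{\left(a \right)} = 6 a$
$\left(v{\left(\sqrt{5 + 2} \right)} + 14\right) \left(-78\right) = \left(6 \sqrt{5 + 2} + 14\right) \left(-78\right) = \left(6 \sqrt{7} + 14\right) \left(-78\right) = \left(14 + 6 \sqrt{7}\right) \left(-78\right) = -1092 - 468 \sqrt{7}$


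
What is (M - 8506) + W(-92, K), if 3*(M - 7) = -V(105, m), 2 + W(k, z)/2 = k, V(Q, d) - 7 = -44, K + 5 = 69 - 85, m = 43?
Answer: -26024/3 ≈ -8674.7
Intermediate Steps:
K = -21 (K = -5 + (69 - 85) = -5 - 16 = -21)
V(Q, d) = -37 (V(Q, d) = 7 - 44 = -37)
W(k, z) = -4 + 2*k
M = 58/3 (M = 7 + (-1*(-37))/3 = 7 + (⅓)*37 = 7 + 37/3 = 58/3 ≈ 19.333)
(M - 8506) + W(-92, K) = (58/3 - 8506) + (-4 + 2*(-92)) = -25460/3 + (-4 - 184) = -25460/3 - 188 = -26024/3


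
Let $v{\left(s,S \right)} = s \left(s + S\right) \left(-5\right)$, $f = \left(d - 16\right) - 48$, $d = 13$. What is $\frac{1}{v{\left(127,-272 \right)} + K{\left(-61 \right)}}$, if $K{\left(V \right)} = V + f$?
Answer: $\frac{1}{91963} \approx 1.0874 \cdot 10^{-5}$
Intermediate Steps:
$f = -51$ ($f = \left(13 - 16\right) - 48 = -3 - 48 = -51$)
$K{\left(V \right)} = -51 + V$ ($K{\left(V \right)} = V - 51 = -51 + V$)
$v{\left(s,S \right)} = s \left(- 5 S - 5 s\right)$ ($v{\left(s,S \right)} = s \left(S + s\right) \left(-5\right) = s \left(- 5 S - 5 s\right)$)
$\frac{1}{v{\left(127,-272 \right)} + K{\left(-61 \right)}} = \frac{1}{\left(-5\right) 127 \left(-272 + 127\right) - 112} = \frac{1}{\left(-5\right) 127 \left(-145\right) - 112} = \frac{1}{92075 - 112} = \frac{1}{91963}$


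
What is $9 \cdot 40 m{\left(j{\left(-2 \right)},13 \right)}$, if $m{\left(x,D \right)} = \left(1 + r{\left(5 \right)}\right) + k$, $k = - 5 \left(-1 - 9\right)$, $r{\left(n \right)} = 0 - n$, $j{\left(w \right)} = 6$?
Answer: $16560$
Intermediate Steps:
$r{\left(n \right)} = - n$
$k = 50$ ($k = - 5 \left(-1 - 9\right) = \left(-5\right) \left(-10\right) = 50$)
$m{\left(x,D \right)} = 46$ ($m{\left(x,D \right)} = \left(1 - 5\right) + 50 = -4 + 50 = 46$)
$9 \cdot 40 m{\left(j{\left(-2 \right)},13 \right)} = 9 \cdot 40 \cdot 46 = 360 \cdot 46 = 16560$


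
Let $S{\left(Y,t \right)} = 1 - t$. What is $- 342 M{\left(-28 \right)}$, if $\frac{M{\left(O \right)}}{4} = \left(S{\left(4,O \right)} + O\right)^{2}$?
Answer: $-1368$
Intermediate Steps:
$M{\left(O \right)} = 4$ ($M{\left(O \right)} = 4 \left(\left(1 - O\right) + O\right)^{2} = 4 \cdot 1^{2} = 4 \cdot 1 = 4$)
$- 342 M{\left(-28 \right)} = \left(-342\right) 4 = -1368$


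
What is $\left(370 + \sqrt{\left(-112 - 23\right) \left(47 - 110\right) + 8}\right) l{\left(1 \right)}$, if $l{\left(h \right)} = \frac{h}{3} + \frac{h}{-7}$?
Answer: $\frac{1480}{21} + \frac{4 \sqrt{8513}}{21} \approx 88.051$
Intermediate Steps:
$l{\left(h \right)} = \frac{4 h}{21}$ ($l{\left(h \right)} = h \frac{1}{3} + h \left(- \frac{1}{7}\right) = \frac{h}{3} - \frac{h}{7} = \frac{4 h}{21}$)
$\left(370 + \sqrt{\left(-112 - 23\right) \left(47 - 110\right) + 8}\right) l{\left(1 \right)} = \left(370 + \sqrt{\left(-112 - 23\right) \left(47 - 110\right) + 8}\right) \frac{4}{21} \cdot 1 = \left(370 + \sqrt{\left(-135\right) \left(-63\right) + 8}\right) \frac{4}{21} = \left(370 + \sqrt{8505 + 8}\right) \frac{4}{21} = \left(370 + \sqrt{8513}\right) \frac{4}{21} = \frac{1480}{21} + \frac{4 \sqrt{8513}}{21}$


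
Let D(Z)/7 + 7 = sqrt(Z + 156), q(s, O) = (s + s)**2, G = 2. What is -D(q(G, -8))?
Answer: 49 - 14*sqrt(43) ≈ -42.804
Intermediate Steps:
q(s, O) = 4*s**2 (q(s, O) = (2*s)**2 = 4*s**2)
D(Z) = -49 + 7*sqrt(156 + Z) (D(Z) = -49 + 7*sqrt(Z + 156) = -49 + 7*sqrt(156 + Z))
-D(q(G, -8)) = -(-49 + 7*sqrt(156 + 4*2**2)) = -(-49 + 7*sqrt(156 + 4*4)) = -(-49 + 7*sqrt(156 + 16)) = -(-49 + 7*sqrt(172)) = -(-49 + 7*(2*sqrt(43))) = -(-49 + 14*sqrt(43)) = 49 - 14*sqrt(43)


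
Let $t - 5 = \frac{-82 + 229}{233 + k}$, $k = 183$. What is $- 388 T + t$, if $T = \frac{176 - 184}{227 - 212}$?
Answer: $\frac{1324669}{6240} \approx 212.29$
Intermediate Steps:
$T = - \frac{8}{15} \approx -0.53333$
$t = \frac{2227}{416}$ ($t = 5 + \frac{-82 + 229}{233 + 183} = 5 + \frac{147}{416} = \frac{2227}{416} \approx 5.3534$)
$- 388 T + t = \left(-388\right) \left(- \frac{8}{15}\right) + \frac{2227}{416} = \frac{3104}{15} + \frac{2227}{416} = \frac{1324669}{6240}$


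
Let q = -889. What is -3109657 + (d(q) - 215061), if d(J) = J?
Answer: -3325607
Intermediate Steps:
-3109657 + (d(q) - 215061) = -3109657 + (-889 - 215061) = -3109657 - 215950 = -3325607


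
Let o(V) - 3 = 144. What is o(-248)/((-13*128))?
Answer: -147/1664 ≈ -0.088341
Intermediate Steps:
o(V) = 147 (o(V) = 3 + 144 = 147)
o(-248)/((-13*128)) = 147/((-13*128)) = 147/(-1664) = 147*(-1/1664) = -147/1664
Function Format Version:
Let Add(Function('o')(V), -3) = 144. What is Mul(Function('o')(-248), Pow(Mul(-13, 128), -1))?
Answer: Rational(-147, 1664) ≈ -0.088341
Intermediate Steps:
Function('o')(V) = 147 (Function('o')(V) = Add(3, 144) = 147)
Mul(Function('o')(-248), Pow(Mul(-13, 128), -1)) = Mul(147, Pow(Mul(-13, 128), -1)) = Mul(147, Pow(-1664, -1)) = Mul(147, Rational(-1, 1664)) = Rational(-147, 1664)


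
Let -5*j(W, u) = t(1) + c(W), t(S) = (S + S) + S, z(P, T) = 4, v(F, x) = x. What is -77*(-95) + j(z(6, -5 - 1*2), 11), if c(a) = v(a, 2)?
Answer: 7314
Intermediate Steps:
t(S) = 3*S (t(S) = 2*S + S = 3*S)
c(a) = 2
j(W, u) = -1 (j(W, u) = -(3*1 + 2)/5 = -(3 + 2)/5 = -⅕*5 = -1)
-77*(-95) + j(z(6, -5 - 1*2), 11) = -77*(-95) - 1 = 7315 - 1 = 7314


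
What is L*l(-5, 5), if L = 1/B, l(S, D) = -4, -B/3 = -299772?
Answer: -1/224829 ≈ -4.4478e-6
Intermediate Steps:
B = 899316 (B = -3*(-299772) = 899316)
L = 1/899316 ≈ 1.1120e-6
L*l(-5, 5) = (1/899316)*(-4) = -1/224829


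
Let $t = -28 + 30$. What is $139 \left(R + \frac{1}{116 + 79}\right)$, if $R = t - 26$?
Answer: $- \frac{650381}{195} \approx -3335.3$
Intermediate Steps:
$t = 2$
$R = -24$ ($R = 2 - 26 = -24$)
$139 \left(R + \frac{1}{116 + 79}\right) = 139 \left(-24 + \frac{1}{116 + 79}\right) = 139 \left(-24 + \frac{1}{195}\right) = 139 \left(- \frac{4679}{195}\right) = - \frac{650381}{195}$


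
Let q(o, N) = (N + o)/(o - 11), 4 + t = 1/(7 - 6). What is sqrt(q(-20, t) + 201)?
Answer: sqrt(193874)/31 ≈ 14.204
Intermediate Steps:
t = -3 (t = -4 + 1/(7 - 6) = -4 + 1/1 = -4 + 1 = -3)
q(o, N) = (N + o)/(-11 + o)
sqrt(q(-20, t) + 201) = sqrt((-3 - 20)/(-11 - 20) + 201) = sqrt(-23/(-31) + 201) = sqrt(-1/31*(-23) + 201) = sqrt(23/31 + 201) = sqrt(6254/31) = sqrt(193874)/31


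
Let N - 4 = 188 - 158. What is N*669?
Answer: 22746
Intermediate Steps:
N = 34 (N = 4 + (188 - 158) = 4 + 30 = 34)
N*669 = 34*669 = 22746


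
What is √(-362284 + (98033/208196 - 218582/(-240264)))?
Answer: 7*I*√2007387066945943069517/521062539 ≈ 601.9*I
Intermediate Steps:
√(-362284 + (98033/208196 - 218582/(-240264))) = √(-362284 + (98033*(1/208196) - 218582*(-1/240264))) = √(-362284 + (98033/208196 + 109291/120132)) = √(-362284 + 2158178087/1563187617) = √(-566315704459141/1563187617) = 7*I*√2007387066945943069517/521062539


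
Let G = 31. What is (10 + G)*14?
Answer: 574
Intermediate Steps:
(10 + G)*14 = (10 + 31)*14 = 41*14 = 574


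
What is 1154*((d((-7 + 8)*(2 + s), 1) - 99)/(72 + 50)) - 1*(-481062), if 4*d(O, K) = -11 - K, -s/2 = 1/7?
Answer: 29285928/61 ≈ 4.8010e+5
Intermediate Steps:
s = -2/7 ≈ -0.28571
d(O, K) = -11/4 - K/4 (d(O, K) = (-11 - K)/4 = -11/4 - K/4)
1154*((d((-7 + 8)*(2 + s), 1) - 99)/(72 + 50)) - 1*(-481062) = 1154*(((-11/4 - ¼*1) - 99)/(72 + 50)) - 1*(-481062) = 1154*(((-11/4 - ¼) - 99)/122) + 481062 = 1154*((-3 - 99)*(1/122)) + 481062 = 1154*(-102*1/122) + 481062 = 1154*(-51/61) + 481062 = -58854/61 + 481062 = 29285928/61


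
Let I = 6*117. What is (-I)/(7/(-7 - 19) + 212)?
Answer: -6084/1835 ≈ -3.3155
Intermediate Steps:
I = 702
(-I)/(7/(-7 - 19) + 212) = (-1*702)/(7/(-7 - 19) + 212) = -702/(7/(-26) + 212) = -702/(-1/26*7 + 212) = -702/(-7/26 + 212) = -702/(5505/26) = (26/5505)*(-702) = -6084/1835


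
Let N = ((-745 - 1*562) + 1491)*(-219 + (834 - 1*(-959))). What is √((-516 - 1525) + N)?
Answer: 5*√11503 ≈ 536.26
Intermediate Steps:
N = 289616 (N = ((-745 - 562) + 1491)*(-219 + (834 + 959)) = (-1307 + 1491)*(-219 + 1793) = 184*1574 = 289616)
√((-516 - 1525) + N) = √((-516 - 1525) + 289616) = √(-2041 + 289616) = √287575 = 5*√11503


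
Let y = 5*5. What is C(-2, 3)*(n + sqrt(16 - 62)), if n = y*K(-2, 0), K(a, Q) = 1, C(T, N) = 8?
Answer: 200 + 8*I*sqrt(46) ≈ 200.0 + 54.259*I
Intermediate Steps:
y = 25
n = 25 (n = 25*1 = 25)
C(-2, 3)*(n + sqrt(16 - 62)) = 8*(25 + sqrt(16 - 62)) = 8*(25 + sqrt(-46)) = 8*(25 + I*sqrt(46)) = 200 + 8*I*sqrt(46)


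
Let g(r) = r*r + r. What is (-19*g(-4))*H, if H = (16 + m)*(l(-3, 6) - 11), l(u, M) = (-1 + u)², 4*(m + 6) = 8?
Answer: -13680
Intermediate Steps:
m = -4 (m = -6 + (¼)*8 = -6 + 2 = -4)
H = 60 (H = (16 - 4)*((-1 - 3)² - 11) = 12*((-4)² - 11) = 12*(16 - 11) = 12*5 = 60)
g(r) = r + r² (g(r) = r² + r = r + r²)
(-19*g(-4))*H = -(-76)*(1 - 4)*60 = -(-76)*(-3)*60 = -19*12*60 = -228*60 = -13680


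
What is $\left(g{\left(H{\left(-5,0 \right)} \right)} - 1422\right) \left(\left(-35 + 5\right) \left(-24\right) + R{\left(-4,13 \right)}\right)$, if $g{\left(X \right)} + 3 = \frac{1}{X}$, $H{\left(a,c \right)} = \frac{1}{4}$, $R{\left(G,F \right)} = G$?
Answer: $-1017436$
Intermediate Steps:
$H{\left(a,c \right)} = \frac{1}{4}$
$g{\left(X \right)} = -3 + \frac{1}{X}$
$\left(g{\left(H{\left(-5,0 \right)} \right)} - 1422\right) \left(\left(-35 + 5\right) \left(-24\right) + R{\left(-4,13 \right)}\right) = \left(\left(-3 + \frac{1}{\frac{1}{4}}\right) - 1422\right) \left(\left(-35 + 5\right) \left(-24\right) - 4\right) = \left(\left(-3 + 4\right) - 1422\right) \left(\left(-30\right) \left(-24\right) - 4\right) = \left(1 - 1422\right) \left(720 - 4\right) = \left(-1421\right) 716 = -1017436$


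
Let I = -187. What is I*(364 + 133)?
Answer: -92939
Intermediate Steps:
I*(364 + 133) = -187*(364 + 133) = -187*497 = -92939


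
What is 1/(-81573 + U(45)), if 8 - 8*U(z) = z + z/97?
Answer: -388/31652141 ≈ -1.2258e-5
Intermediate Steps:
U(z) = 1 - 49*z/388 (U(z) = 1 - (z + z/97)/8 = 1 - 49*z/388)
1/(-81573 + U(45)) = 1/(-81573 + (1 - 49/388*45)) = 1/(-81573 + (1 - 2205/388)) = 1/(-81573 - 1817/388) = 1/(-31652141/388) = -388/31652141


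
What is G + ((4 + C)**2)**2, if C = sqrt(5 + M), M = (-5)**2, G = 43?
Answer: 4079 + 736*sqrt(30) ≈ 8110.2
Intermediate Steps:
M = 25
C = sqrt(30) (C = sqrt(5 + 25) = sqrt(30) ≈ 5.4772)
G + ((4 + C)**2)**2 = 43 + ((4 + sqrt(30))**2)**2 = 43 + (4 + sqrt(30))**4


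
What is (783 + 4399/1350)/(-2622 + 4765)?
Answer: 1061449/2893050 ≈ 0.36690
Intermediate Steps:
(783 + 4399/1350)/(-2622 + 4765) = (783 + 4399*(1/1350))/2143 = (783 + 4399/1350)*(1/2143) = (1061449/1350)*(1/2143) = 1061449/2893050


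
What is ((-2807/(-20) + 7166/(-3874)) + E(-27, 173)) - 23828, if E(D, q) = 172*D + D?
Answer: -1098685761/38740 ≈ -28361.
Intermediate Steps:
E(D, q) = 173*D
((-2807/(-20) + 7166/(-3874)) + E(-27, 173)) - 23828 = ((-2807/(-20) + 7166/(-3874)) + 173*(-27)) - 23828 = ((-2807*(-1/20) + 7166*(-1/3874)) - 4671) - 23828 = ((2807/20 - 3583/1937) - 4671) - 23828 = (5365499/38740 - 4671) - 23828 = -175589041/38740 - 23828 = -1098685761/38740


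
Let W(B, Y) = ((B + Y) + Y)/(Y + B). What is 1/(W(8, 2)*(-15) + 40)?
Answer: 1/22 ≈ 0.045455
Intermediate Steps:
W(B, Y) = (B + 2*Y)/(B + Y)
1/(W(8, 2)*(-15) + 40) = 1/(((8 + 2*2)/(8 + 2))*(-15) + 40) = 1/(((8 + 4)/10)*(-15) + 40) = 1/(((⅒)*12)*(-15) + 40) = 1/((6/5)*(-15) + 40) = 1/(-18 + 40) = 1/22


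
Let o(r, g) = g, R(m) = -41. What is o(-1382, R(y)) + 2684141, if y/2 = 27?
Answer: 2684100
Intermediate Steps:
y = 54 (y = 2*27 = 54)
o(-1382, R(y)) + 2684141 = -41 + 2684141 = 2684100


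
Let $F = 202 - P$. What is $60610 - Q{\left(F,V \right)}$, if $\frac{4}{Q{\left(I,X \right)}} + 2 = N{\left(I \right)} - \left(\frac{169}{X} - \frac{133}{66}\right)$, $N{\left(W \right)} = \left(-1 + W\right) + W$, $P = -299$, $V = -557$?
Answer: $\frac{2231082621482}{36810473} \approx 60610.0$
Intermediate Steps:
$N{\left(W \right)} = -1 + 2 W$
$F = 501$ ($F = 202 - -299 = 202 + 299 = 501$)
$Q{\left(I,X \right)} = \frac{4}{- \frac{65}{66} - \frac{169}{X} + 2 I}$ ($Q{\left(I,X \right)} = \frac{4}{-2 - \left(1 - \frac{133}{66} - 2 I + \frac{169}{X}\right)} = \frac{4}{-2 - \left(- \frac{67}{66} - 2 I + \frac{169}{X}\right)} = \frac{4}{-2 + \left(\left(-1 + 2 I\right) + \left(\frac{133}{66} - \frac{169}{X}\right)\right)} = \frac{4}{-2 + \left(\frac{67}{66} - \frac{169}{X} + 2 I\right)} = \frac{4}{- \frac{65}{66} - \frac{169}{X} + 2 I}$)
$60610 - Q{\left(F,V \right)} = 60610 - 264 \left(-557\right) \frac{1}{-11154 - -36205 + 132 \cdot 501 \left(-557\right)} = 60610 - 264 \left(-557\right) \frac{1}{-11154 + 36205 - 36835524} = 60610 - 264 \left(-557\right) \frac{1}{-36810473} = 60610 - 264 \left(-557\right) \left(- \frac{1}{36810473}\right) = 60610 - \frac{147048}{36810473} = \frac{2231082621482}{36810473}$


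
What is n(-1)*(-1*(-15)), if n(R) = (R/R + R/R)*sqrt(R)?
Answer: 30*I ≈ 30.0*I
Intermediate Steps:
n(R) = 2*sqrt(R) (n(R) = (1 + 1)*sqrt(R) = 2*sqrt(R))
n(-1)*(-1*(-15)) = (2*sqrt(-1))*(-1*(-15)) = (2*I)*15 = 30*I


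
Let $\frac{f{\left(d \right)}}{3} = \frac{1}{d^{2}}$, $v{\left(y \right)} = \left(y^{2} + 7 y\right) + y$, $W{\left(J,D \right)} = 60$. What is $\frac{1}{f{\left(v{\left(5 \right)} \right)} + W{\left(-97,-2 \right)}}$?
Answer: $\frac{4225}{253503} \approx 0.016666$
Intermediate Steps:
$v{\left(y \right)} = y^{2} + 8 y$
$f{\left(d \right)} = \frac{3}{d^{2}}$
$\frac{1}{f{\left(v{\left(5 \right)} \right)} + W{\left(-97,-2 \right)}} = \frac{1}{\frac{3}{25 \left(8 + 5\right)^{2}} + 60} = \frac{1}{\frac{3}{4225} + 60} = \frac{1}{\frac{253503}{4225}} = \frac{4225}{253503}$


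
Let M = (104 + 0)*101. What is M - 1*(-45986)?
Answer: 56490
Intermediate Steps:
M = 10504 (M = 104*101 = 10504)
M - 1*(-45986) = 10504 - 1*(-45986) = 10504 + 45986 = 56490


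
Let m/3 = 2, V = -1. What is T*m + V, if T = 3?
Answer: 17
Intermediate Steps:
m = 6 (m = 3*2 = 6)
T*m + V = 3*6 - 1 = 18 - 1 = 17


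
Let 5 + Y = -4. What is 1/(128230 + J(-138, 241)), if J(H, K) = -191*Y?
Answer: 1/129949 ≈ 7.6953e-6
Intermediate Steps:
Y = -9 (Y = -5 - 4 = -9)
J(H, K) = 1719 (J(H, K) = -191*(-9) = 1719)
1/(128230 + J(-138, 241)) = 1/(128230 + 1719) = 1/129949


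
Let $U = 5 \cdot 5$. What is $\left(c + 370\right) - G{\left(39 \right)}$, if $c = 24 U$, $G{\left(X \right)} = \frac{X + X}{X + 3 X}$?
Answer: $\frac{1939}{2} \approx 969.5$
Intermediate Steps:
$G{\left(X \right)} = \frac{1}{2}$ ($G{\left(X \right)} = \frac{2 X}{4 X} = 2 X \frac{1}{4 X} = \frac{1}{2}$)
$U = 25$
$c = 600$ ($c = 24 \cdot 25 = 600$)
$\left(c + 370\right) - G{\left(39 \right)} = \left(600 + 370\right) - \frac{1}{2} = 970 - \frac{1}{2} = \frac{1939}{2}$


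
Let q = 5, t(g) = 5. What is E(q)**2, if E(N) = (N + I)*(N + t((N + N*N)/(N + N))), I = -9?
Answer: 1600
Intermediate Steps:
E(N) = (-9 + N)*(5 + N) (E(N) = (N - 9)*(N + 5) = (-9 + N)*(5 + N))
E(q)**2 = (-45 + 5**2 - 4*5)**2 = (-45 + 25 - 20)**2 = (-40)**2 = 1600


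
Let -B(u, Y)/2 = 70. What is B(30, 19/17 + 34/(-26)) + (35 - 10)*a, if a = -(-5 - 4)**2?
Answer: -2165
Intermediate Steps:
B(u, Y) = -140 (B(u, Y) = -2*70 = -140)
a = -81 (a = -1*(-9)**2 = -1*81 = -81)
B(30, 19/17 + 34/(-26)) + (35 - 10)*a = -140 + (35 - 10)*(-81) = -140 + 25*(-81) = -140 - 2025 = -2165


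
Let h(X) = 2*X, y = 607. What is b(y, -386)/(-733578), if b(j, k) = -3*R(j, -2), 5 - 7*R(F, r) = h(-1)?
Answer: 1/244526 ≈ 4.0895e-6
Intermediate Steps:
R(F, r) = 1 (R(F, r) = 5/7 - 2*(-1)/7 = 5/7 - ⅐*(-2) = 5/7 + 2/7 = 1)
b(j, k) = -3 (b(j, k) = -3*1 = -3)
b(y, -386)/(-733578) = -3/(-733578) = -3*(-1/733578) = 1/244526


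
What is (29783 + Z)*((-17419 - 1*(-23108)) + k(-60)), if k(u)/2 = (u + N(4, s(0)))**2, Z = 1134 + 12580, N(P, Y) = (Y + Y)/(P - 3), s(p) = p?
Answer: 560632833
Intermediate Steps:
N(P, Y) = 2*Y/(-3 + P) (N(P, Y) = (2*Y)/(-3 + P) = 2*Y/(-3 + P))
Z = 13714
k(u) = 2*u**2 (k(u) = 2*(u + 2*0/(-3 + 4))**2 = 2*(u + 2*0/1)**2 = 2*(u + 2*0*1)**2 = 2*(u + 0)**2 = 2*u**2)
(29783 + Z)*((-17419 - 1*(-23108)) + k(-60)) = (29783 + 13714)*((-17419 - 1*(-23108)) + 2*(-60)**2) = 43497*((-17419 + 23108) + 2*3600) = 43497*(5689 + 7200) = 43497*12889 = 560632833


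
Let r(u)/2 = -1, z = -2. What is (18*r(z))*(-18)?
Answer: 648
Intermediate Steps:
r(u) = -2 (r(u) = 2*(-1) = -2)
(18*r(z))*(-18) = (18*(-2))*(-18) = -36*(-18) = 648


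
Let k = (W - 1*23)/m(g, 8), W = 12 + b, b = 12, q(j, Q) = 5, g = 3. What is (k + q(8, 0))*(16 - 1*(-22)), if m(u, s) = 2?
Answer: 209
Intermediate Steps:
W = 24 (W = 12 + 12 = 24)
k = ½ (k = (24 - 1*23)/2 = (24 - 23)*(½) = 1*(½) = ½ ≈ 0.50000)
(k + q(8, 0))*(16 - 1*(-22)) = (½ + 5)*(16 - 1*(-22)) = 11*(16 + 22)/2 = (11/2)*38 = 209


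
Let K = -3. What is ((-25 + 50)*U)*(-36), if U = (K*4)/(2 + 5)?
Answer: 10800/7 ≈ 1542.9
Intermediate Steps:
U = -12/7 (U = (-3*4)/(2 + 5) = -12/7 ≈ -1.7143)
((-25 + 50)*U)*(-36) = ((-25 + 50)*(-12/7))*(-36) = (25*(-12/7))*(-36) = -300/7*(-36) = 10800/7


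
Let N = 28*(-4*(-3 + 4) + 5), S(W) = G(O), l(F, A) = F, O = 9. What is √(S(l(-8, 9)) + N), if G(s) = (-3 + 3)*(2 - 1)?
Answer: 2*√7 ≈ 5.2915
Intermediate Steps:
G(s) = 0 (G(s) = 0*1 = 0)
S(W) = 0
N = 28 (N = 28*(-4*1 + 5) = 28*(-4 + 5) = 28*1 = 28)
√(S(l(-8, 9)) + N) = √(0 + 28) = √28 = 2*√7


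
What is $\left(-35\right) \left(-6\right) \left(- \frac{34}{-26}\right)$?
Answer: $\frac{3570}{13} \approx 274.62$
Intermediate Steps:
$\left(-35\right) \left(-6\right) \left(- \frac{34}{-26}\right) = 210 \left(\left(-34\right) \left(- \frac{1}{26}\right)\right) = 210 \cdot \frac{17}{13} = \frac{3570}{13}$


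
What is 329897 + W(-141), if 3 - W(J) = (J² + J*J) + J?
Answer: 290279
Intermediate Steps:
W(J) = 3 - J - 2*J² (W(J) = 3 - ((J² + J*J) + J) = 3 - ((J² + J²) + J) = 3 - (2*J² + J) = 3 - (J + 2*J²) = 3 + (-J - 2*J²) = 3 - J - 2*J²)
329897 + W(-141) = 329897 + (3 - 1*(-141) - 2*(-141)²) = 329897 + (3 + 141 - 2*19881) = 329897 + (3 + 141 - 39762) = 329897 - 39618 = 290279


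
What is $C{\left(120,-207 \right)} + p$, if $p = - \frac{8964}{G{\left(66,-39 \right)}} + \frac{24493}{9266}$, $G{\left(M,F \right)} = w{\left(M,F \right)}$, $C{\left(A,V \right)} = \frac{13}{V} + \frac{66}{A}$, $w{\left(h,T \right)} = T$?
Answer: $\frac{58092281083}{249348060} \approx 232.98$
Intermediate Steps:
$G{\left(M,F \right)} = F$
$p = \frac{28005217}{120458}$ ($p = - \frac{8964}{-39} + \frac{24493}{9266} = \left(-8964\right) \left(- \frac{1}{39}\right) + 24493 \cdot \frac{1}{9266} = \frac{2988}{13} + \frac{24493}{9266} = \frac{28005217}{120458} \approx 232.49$)
$C{\left(120,-207 \right)} + p = \left(\frac{13}{-207} + \frac{66}{120}\right) + \frac{28005217}{120458} = \left(13 \left(- \frac{1}{207}\right) + 66 \cdot \frac{1}{120}\right) + \frac{28005217}{120458} = \left(- \frac{13}{207} + \frac{11}{20}\right) + \frac{28005217}{120458} = \frac{2017}{4140} + \frac{28005217}{120458} = \frac{58092281083}{249348060}$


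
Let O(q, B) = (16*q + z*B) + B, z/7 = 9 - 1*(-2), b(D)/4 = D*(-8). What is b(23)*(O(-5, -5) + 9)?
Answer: 339296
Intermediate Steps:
b(D) = -32*D (b(D) = 4*(D*(-8)) = 4*(-8*D) = -32*D)
z = 77 (z = 7*(9 - 1*(-2)) = 7*(9 + 2) = 7*11 = 77)
O(q, B) = 16*q + 78*B (O(q, B) = (16*q + 77*B) + B = 16*q + 78*B)
b(23)*(O(-5, -5) + 9) = (-32*23)*((16*(-5) + 78*(-5)) + 9) = -736*((-80 - 390) + 9) = -736*(-470 + 9) = -736*(-461) = 339296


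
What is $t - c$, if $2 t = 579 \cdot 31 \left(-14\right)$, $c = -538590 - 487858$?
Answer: $900805$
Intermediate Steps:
$c = -1026448$ ($c = -538590 - 487858 = -1026448$)
$t = -125643$ ($t = \frac{579 \cdot 31 \left(-14\right)}{2} = \frac{579 \left(-434\right)}{2} = \frac{1}{2} \left(-251286\right) = -125643$)
$t - c = -125643 - -1026448 = -125643 + 1026448 = 900805$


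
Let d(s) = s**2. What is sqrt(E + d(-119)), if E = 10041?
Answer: sqrt(24202) ≈ 155.57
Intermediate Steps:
sqrt(E + d(-119)) = sqrt(10041 + (-119)**2) = sqrt(10041 + 14161) = sqrt(24202)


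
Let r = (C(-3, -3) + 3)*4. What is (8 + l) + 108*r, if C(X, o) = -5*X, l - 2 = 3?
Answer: 7789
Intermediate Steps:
l = 5 (l = 2 + 3 = 5)
r = 72 (r = (-5*(-3) + 3)*4 = (15 + 3)*4 = 18*4 = 72)
(8 + l) + 108*r = (8 + 5) + 108*72 = 13 + 7776 = 7789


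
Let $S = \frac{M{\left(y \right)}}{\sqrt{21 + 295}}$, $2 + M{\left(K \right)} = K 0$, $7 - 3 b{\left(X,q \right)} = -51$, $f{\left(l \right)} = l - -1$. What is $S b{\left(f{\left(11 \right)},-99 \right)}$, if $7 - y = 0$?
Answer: $- \frac{58 \sqrt{79}}{237} \approx -2.1752$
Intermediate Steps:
$y = 7$ ($y = 7 - 0 = 7 + 0 = 7$)
$f{\left(l \right)} = 1 + l$ ($f{\left(l \right)} = l + 1 = 1 + l$)
$b{\left(X,q \right)} = \frac{58}{3}$ ($b{\left(X,q \right)} = \frac{7}{3} - -17 = \frac{7}{3} + 17 = \frac{58}{3}$)
$M{\left(K \right)} = -2$ ($M{\left(K \right)} = -2 + K 0 = -2 + 0 = -2$)
$S = - \frac{\sqrt{79}}{79}$ ($S = - \frac{2}{\sqrt{21 + 295}} = - \frac{2}{\sqrt{316}} = - \frac{2}{2 \sqrt{79}} = - 2 \frac{\sqrt{79}}{158} = - \frac{\sqrt{79}}{79} \approx -0.11251$)
$S b{\left(f{\left(11 \right)},-99 \right)} = - \frac{\sqrt{79}}{79} \cdot \frac{58}{3} = - \frac{58 \sqrt{79}}{237}$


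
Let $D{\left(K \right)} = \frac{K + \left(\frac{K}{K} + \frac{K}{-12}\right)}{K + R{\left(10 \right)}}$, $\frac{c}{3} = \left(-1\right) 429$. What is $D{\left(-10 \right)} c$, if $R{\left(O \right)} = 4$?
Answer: $- \frac{7007}{4} \approx -1751.8$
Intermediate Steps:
$c = -1287$ ($c = 3 \left(\left(-1\right) 429\right) = 3 \left(-429\right) = -1287$)
$D{\left(K \right)} = \frac{1 + \frac{11 K}{12}}{4 + K}$ ($D{\left(K \right)} = \frac{K + \left(\frac{K}{K} + \frac{K}{-12}\right)}{K + 4} = \frac{K + \left(1 + K \left(- \frac{1}{12}\right)\right)}{4 + K} = \frac{K - \left(-1 + \frac{K}{12}\right)}{4 + K} = \frac{1 + \frac{11 K}{12}}{4 + K}$)
$D{\left(-10 \right)} c = \frac{12 + 11 \left(-10\right)}{12 \left(4 - 10\right)} \left(-1287\right) = \frac{12 - 110}{12 \left(-6\right)} \left(-1287\right) = \frac{1}{12} \left(- \frac{1}{6}\right) \left(-98\right) \left(-1287\right) = \frac{49}{36} \left(-1287\right) = - \frac{7007}{4}$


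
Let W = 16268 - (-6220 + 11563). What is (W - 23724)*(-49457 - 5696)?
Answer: 705903247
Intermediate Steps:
W = 10925 (W = 16268 - 1*5343 = 16268 - 5343 = 10925)
(W - 23724)*(-49457 - 5696) = (10925 - 23724)*(-49457 - 5696) = -12799*(-55153) = 705903247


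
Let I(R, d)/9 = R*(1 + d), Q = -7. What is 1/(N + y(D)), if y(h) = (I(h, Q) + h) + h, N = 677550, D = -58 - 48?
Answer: 1/683062 ≈ 1.4640e-6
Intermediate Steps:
D = -106
I(R, d) = 9*R*(1 + d) (I(R, d) = 9*(R*(1 + d)) = 9*R*(1 + d))
y(h) = -52*h (y(h) = (9*h*(1 - 7) + h) + h = (9*h*(-6) + h) + h = (-54*h + h) + h = -53*h + h = -52*h)
1/(N + y(D)) = 1/(677550 - 52*(-106)) = 1/(677550 + 5512) = 1/683062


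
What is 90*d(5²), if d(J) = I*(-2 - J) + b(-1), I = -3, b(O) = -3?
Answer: 7020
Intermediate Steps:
d(J) = 3 + 3*J (d(J) = -3*(-2 - J) - 3 = (6 + 3*J) - 3 = 3 + 3*J)
90*d(5²) = 90*(3 + 3*5²) = 90*(3 + 3*25) = 90*(3 + 75) = 90*78 = 7020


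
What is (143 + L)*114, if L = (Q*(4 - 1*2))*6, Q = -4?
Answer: 10830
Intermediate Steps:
L = -48 (L = -4*(4 - 1*2)*6 = -4*(4 - 2)*6 = -4*2*6 = -8*6 = -48)
(143 + L)*114 = (143 - 48)*114 = 95*114 = 10830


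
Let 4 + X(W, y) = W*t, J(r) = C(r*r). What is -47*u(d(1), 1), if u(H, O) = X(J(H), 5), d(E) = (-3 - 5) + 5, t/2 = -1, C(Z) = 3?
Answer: 470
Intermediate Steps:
J(r) = 3
t = -2 (t = 2*(-1) = -2)
X(W, y) = -4 - 2*W (X(W, y) = -4 + W*(-2) = -4 - 2*W)
d(E) = -3 (d(E) = -8 + 5 = -3)
u(H, O) = -10 (u(H, O) = -4 - 2*3 = -4 - 6 = -10)
-47*u(d(1), 1) = -47*(-10) = 470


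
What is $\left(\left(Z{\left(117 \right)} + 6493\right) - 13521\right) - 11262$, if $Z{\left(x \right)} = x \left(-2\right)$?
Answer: $-18524$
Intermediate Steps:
$Z{\left(x \right)} = - 2 x$
$\left(\left(Z{\left(117 \right)} + 6493\right) - 13521\right) - 11262 = \left(\left(\left(-2\right) 117 + 6493\right) - 13521\right) - 11262 = \left(\left(-234 + 6493\right) - 13521\right) - 11262 = \left(6259 - 13521\right) - 11262 = -7262 - 11262 = -18524$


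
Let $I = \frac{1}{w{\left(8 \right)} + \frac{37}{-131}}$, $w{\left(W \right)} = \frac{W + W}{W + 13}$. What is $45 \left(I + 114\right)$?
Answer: $\frac{6890265}{1319} \approx 5223.9$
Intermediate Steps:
$w{\left(W \right)} = \frac{2 W}{13 + W}$
$I = \frac{2751}{1319}$ ($I = \frac{1}{2 \cdot 8 \frac{1}{13 + 8} + \frac{37}{-131}} = \frac{1}{2 \cdot 8 \cdot \frac{1}{21} + 37 \left(- \frac{1}{131}\right)} = \frac{1}{2 \cdot 8 \cdot \frac{1}{21} - \frac{37}{131}} = \frac{1}{\frac{16}{21} - \frac{37}{131}} = \frac{1}{\frac{1319}{2751}} = \frac{2751}{1319} \approx 2.0857$)
$45 \left(I + 114\right) = 45 \left(\frac{2751}{1319} + 114\right) = 45 \cdot \frac{153117}{1319} = \frac{6890265}{1319}$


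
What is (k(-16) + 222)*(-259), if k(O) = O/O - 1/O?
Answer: -924371/16 ≈ -57773.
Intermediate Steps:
k(O) = 1 - 1/O
(k(-16) + 222)*(-259) = ((-1 - 16)/(-16) + 222)*(-259) = (-1/16*(-17) + 222)*(-259) = (17/16 + 222)*(-259) = (3569/16)*(-259) = -924371/16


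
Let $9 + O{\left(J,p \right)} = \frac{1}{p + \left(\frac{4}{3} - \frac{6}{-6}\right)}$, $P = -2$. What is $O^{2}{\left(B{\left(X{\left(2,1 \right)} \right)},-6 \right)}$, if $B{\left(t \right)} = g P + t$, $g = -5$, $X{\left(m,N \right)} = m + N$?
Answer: $\frac{10404}{121} \approx 85.984$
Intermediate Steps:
$X{\left(m,N \right)} = N + m$
$B{\left(t \right)} = 10 + t$ ($B{\left(t \right)} = \left(-5\right) \left(-2\right) + t = 10 + t$)
$O{\left(J,p \right)} = -9 + \frac{1}{\frac{7}{3} + p}$ ($O{\left(J,p \right)} = -9 + \frac{1}{p + \left(\frac{4}{3} - \frac{6}{-6}\right)} = -9 + \frac{1}{p + \left(4 \cdot \frac{1}{3} - -1\right)} = -9 + \frac{1}{p + \left(\frac{4}{3} + 1\right)} = -9 + \frac{1}{p + \frac{7}{3}} = -9 + \frac{1}{\frac{7}{3} + p}$)
$O^{2}{\left(B{\left(X{\left(2,1 \right)} \right)},-6 \right)} = \left(\frac{3 \left(-20 - -54\right)}{7 + 3 \left(-6\right)}\right)^{2} = \left(\frac{3 \left(-20 + 54\right)}{7 - 18}\right)^{2} = \left(3 \frac{1}{-11} \cdot 34\right)^{2} = \left(3 \left(- \frac{1}{11}\right) 34\right)^{2} = \left(- \frac{102}{11}\right)^{2} = \frac{10404}{121}$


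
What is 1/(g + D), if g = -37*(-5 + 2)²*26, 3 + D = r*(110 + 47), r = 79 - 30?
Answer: -1/968 ≈ -0.0010331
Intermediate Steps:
r = 49
D = 7690 (D = -3 + 49*(110 + 47) = -3 + 49*157 = -3 + 7693 = 7690)
g = -8658 (g = -37*(-3)²*26 = -37*9*26 = -333*26 = -8658)
1/(g + D) = 1/(-8658 + 7690) = 1/(-968) = -1/968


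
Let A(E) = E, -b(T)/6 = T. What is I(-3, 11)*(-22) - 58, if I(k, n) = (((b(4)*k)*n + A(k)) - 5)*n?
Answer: -189786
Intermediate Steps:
b(T) = -6*T
I(k, n) = n*(-5 + k - 24*k*n) (I(k, n) = ((((-6*4)*k)*n + k) - 5)*n = (((-24*k)*n + k) - 5)*n = ((-24*k*n + k) - 5)*n = ((k - 24*k*n) - 5)*n = (-5 + k - 24*k*n)*n = n*(-5 + k - 24*k*n))
I(-3, 11)*(-22) - 58 = (11*(-5 - 3 - 24*(-3)*11))*(-22) - 58 = (11*(-5 - 3 + 792))*(-22) - 58 = (11*784)*(-22) - 58 = 8624*(-22) - 58 = -189728 - 58 = -189786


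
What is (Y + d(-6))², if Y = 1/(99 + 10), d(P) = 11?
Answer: 1440000/11881 ≈ 121.20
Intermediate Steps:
Y = 1/109 ≈ 0.0091743
(Y + d(-6))² = (1/109 + 11)² = (1200/109)² = 1440000/11881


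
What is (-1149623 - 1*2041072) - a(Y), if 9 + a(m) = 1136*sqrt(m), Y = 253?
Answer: -3190686 - 1136*sqrt(253) ≈ -3.2088e+6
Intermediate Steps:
a(m) = -9 + 1136*sqrt(m)
(-1149623 - 1*2041072) - a(Y) = (-1149623 - 1*2041072) - (-9 + 1136*sqrt(253)) = (-1149623 - 2041072) + (9 - 1136*sqrt(253)) = -3190695 + (9 - 1136*sqrt(253)) = -3190686 - 1136*sqrt(253)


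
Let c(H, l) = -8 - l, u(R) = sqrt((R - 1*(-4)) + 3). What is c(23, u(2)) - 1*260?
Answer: -271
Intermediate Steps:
u(R) = sqrt(7 + R) (u(R) = sqrt((R + 4) + 3) = sqrt((4 + R) + 3) = sqrt(7 + R))
c(23, u(2)) - 1*260 = (-8 - sqrt(7 + 2)) - 1*260 = (-8 - sqrt(9)) - 260 = (-8 - 1*3) - 260 = (-8 - 3) - 260 = -11 - 260 = -271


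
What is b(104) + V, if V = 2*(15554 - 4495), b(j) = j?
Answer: 22222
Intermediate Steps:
V = 22118 (V = 2*11059 = 22118)
b(104) + V = 104 + 22118 = 22222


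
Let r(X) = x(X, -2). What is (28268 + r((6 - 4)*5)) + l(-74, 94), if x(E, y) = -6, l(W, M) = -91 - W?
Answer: 28245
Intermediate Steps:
r(X) = -6
(28268 + r((6 - 4)*5)) + l(-74, 94) = (28268 - 6) + (-91 - 1*(-74)) = 28262 + (-91 + 74) = 28262 - 17 = 28245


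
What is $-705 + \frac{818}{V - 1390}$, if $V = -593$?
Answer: $- \frac{1398833}{1983} \approx -705.41$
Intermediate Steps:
$-705 + \frac{818}{V - 1390} = -705 + \frac{818}{-593 - 1390} = -705 + \frac{818}{-1983} = -705 + 818 \left(- \frac{1}{1983}\right) = -705 - \frac{818}{1983} = - \frac{1398833}{1983}$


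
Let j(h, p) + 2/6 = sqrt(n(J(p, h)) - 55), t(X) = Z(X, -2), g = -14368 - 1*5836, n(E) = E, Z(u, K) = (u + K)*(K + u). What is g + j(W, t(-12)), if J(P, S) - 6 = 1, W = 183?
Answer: -60613/3 + 4*I*sqrt(3) ≈ -20204.0 + 6.9282*I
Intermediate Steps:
J(P, S) = 7 (J(P, S) = 6 + 1 = 7)
Z(u, K) = (K + u)**2 (Z(u, K) = (K + u)*(K + u) = (K + u)**2)
g = -20204 (g = -14368 - 5836 = -20204)
t(X) = (-2 + X)**2
j(h, p) = -1/3 + 4*I*sqrt(3) (j(h, p) = -1/3 + sqrt(7 - 55) = -1/3 + sqrt(-48) = -1/3 + 4*I*sqrt(3))
g + j(W, t(-12)) = -20204 + (-1/3 + 4*I*sqrt(3)) = -60613/3 + 4*I*sqrt(3)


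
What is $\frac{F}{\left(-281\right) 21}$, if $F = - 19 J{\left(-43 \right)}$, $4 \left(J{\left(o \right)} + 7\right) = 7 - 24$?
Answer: $- \frac{285}{7868} \approx -0.036223$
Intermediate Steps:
$J{\left(o \right)} = - \frac{45}{4}$ ($J{\left(o \right)} = -7 + \frac{7 - 24}{4} = -7 + \frac{1}{4} \left(-17\right) = -7 - \frac{17}{4} = - \frac{45}{4}$)
$F = \frac{855}{4}$ ($F = \left(-19\right) \left(- \frac{45}{4}\right) = \frac{855}{4} \approx 213.75$)
$\frac{F}{\left(-281\right) 21} = \frac{855}{4 \left(\left(-281\right) 21\right)} = \frac{855}{4 \left(-5901\right)} = \frac{855}{4} \left(- \frac{1}{5901}\right) = - \frac{285}{7868}$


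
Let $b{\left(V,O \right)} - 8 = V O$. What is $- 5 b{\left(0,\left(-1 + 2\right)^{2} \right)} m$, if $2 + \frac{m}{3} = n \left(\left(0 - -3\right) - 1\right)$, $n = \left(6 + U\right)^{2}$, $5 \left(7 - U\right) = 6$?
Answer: $- \frac{165888}{5} \approx -33178.0$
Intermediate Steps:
$U = \frac{29}{5}$ ($U = 7 - \frac{6}{5} = \frac{29}{5} \approx 5.8$)
$n = \frac{3481}{25}$ ($n = \left(6 + \frac{29}{5}\right)^{2} = \left(\frac{59}{5}\right)^{2} = \frac{3481}{25} \approx 139.24$)
$m = \frac{20736}{25}$ ($m = -6 + 3 \frac{3481 \left(\left(0 - -3\right) - 1\right)}{25} = -6 + 3 \frac{3481 \left(\left(0 + 3\right) - 1\right)}{25} = -6 + 3 \frac{3481 \left(3 - 1\right)}{25} = -6 + 3 \cdot \frac{3481}{25} \cdot 2 = -6 + 3 \cdot \frac{6962}{25} = -6 + \frac{20886}{25} = \frac{20736}{25} \approx 829.44$)
$b{\left(V,O \right)} = 8 + O V$ ($b{\left(V,O \right)} = 8 + V O = 8 + O V$)
$- 5 b{\left(0,\left(-1 + 2\right)^{2} \right)} m = - 5 \left(8 + \left(-1 + 2\right)^{2} \cdot 0\right) \frac{20736}{25} = - 5 \left(8 + 1^{2} \cdot 0\right) \frac{20736}{25} = - 5 \left(8 + 1 \cdot 0\right) \frac{20736}{25} = - 5 \left(8 + 0\right) \frac{20736}{25} = \left(-5\right) 8 \cdot \frac{20736}{25} = \left(-40\right) \frac{20736}{25} = - \frac{165888}{5}$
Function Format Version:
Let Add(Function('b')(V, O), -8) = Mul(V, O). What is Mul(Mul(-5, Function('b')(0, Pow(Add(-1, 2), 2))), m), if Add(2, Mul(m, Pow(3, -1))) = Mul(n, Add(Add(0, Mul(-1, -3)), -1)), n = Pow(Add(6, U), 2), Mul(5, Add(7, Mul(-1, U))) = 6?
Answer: Rational(-165888, 5) ≈ -33178.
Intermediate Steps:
U = Rational(29, 5) (U = Add(7, Mul(Rational(-1, 5), 6)) = Add(7, Rational(-6, 5)) = Rational(29, 5) ≈ 5.8000)
n = Rational(3481, 25) (n = Pow(Add(6, Rational(29, 5)), 2) = Pow(Rational(59, 5), 2) = Rational(3481, 25) ≈ 139.24)
m = Rational(20736, 25) (m = Add(-6, Mul(3, Mul(Rational(3481, 25), Add(Add(0, Mul(-1, -3)), -1)))) = Add(-6, Mul(3, Mul(Rational(3481, 25), Add(Add(0, 3), -1)))) = Add(-6, Mul(3, Mul(Rational(3481, 25), Add(3, -1)))) = Add(-6, Mul(3, Mul(Rational(3481, 25), 2))) = Add(-6, Mul(3, Rational(6962, 25))) = Add(-6, Rational(20886, 25)) = Rational(20736, 25) ≈ 829.44)
Function('b')(V, O) = Add(8, Mul(O, V)) (Function('b')(V, O) = Add(8, Mul(V, O)) = Add(8, Mul(O, V)))
Mul(Mul(-5, Function('b')(0, Pow(Add(-1, 2), 2))), m) = Mul(Mul(-5, Add(8, Mul(Pow(Add(-1, 2), 2), 0))), Rational(20736, 25)) = Mul(Mul(-5, Add(8, Mul(Pow(1, 2), 0))), Rational(20736, 25)) = Mul(Mul(-5, Add(8, Mul(1, 0))), Rational(20736, 25)) = Mul(Mul(-5, Add(8, 0)), Rational(20736, 25)) = Mul(Mul(-5, 8), Rational(20736, 25)) = Mul(-40, Rational(20736, 25)) = Rational(-165888, 5)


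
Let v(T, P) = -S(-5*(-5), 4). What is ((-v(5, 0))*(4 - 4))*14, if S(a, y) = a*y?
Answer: 0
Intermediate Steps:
v(T, P) = -100 (v(T, P) = -(-5*(-5))*4 = -25*4 = -1*100 = -100)
((-v(5, 0))*(4 - 4))*14 = ((-1*(-100))*(4 - 4))*14 = (100*0)*14 = 0*14 = 0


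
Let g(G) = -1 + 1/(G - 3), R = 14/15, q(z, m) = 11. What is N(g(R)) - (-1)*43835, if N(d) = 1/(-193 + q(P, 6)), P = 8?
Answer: 7977969/182 ≈ 43835.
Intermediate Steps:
R = 14/15 (R = 14*(1/15) = 14/15 ≈ 0.93333)
g(G) = -1 + 1/(-3 + G)
N(d) = -1/182 (N(d) = 1/(-193 + 11) = 1/(-182) = -1/182)
N(g(R)) - (-1)*43835 = -1/182 - (-1)*43835 = -1/182 - 1*(-43835) = -1/182 + 43835 = 7977969/182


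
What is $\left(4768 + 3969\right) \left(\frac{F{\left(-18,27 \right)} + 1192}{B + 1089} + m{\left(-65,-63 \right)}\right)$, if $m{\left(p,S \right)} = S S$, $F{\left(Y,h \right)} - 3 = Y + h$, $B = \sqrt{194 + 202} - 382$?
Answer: $\frac{17327045276345}{499453} - \frac{63116088 \sqrt{11}}{499453} \approx 3.4692 \cdot 10^{7}$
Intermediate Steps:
$B = -382 + 6 \sqrt{11}$ ($B = \sqrt{396} - 382 = 6 \sqrt{11} - 382 = -382 + 6 \sqrt{11} \approx -362.1$)
$F{\left(Y,h \right)} = 3 + Y + h$ ($F{\left(Y,h \right)} = 3 + \left(Y + h\right) = 3 + Y + h$)
$m{\left(p,S \right)} = S^{2}$
$\left(4768 + 3969\right) \left(\frac{F{\left(-18,27 \right)} + 1192}{B + 1089} + m{\left(-65,-63 \right)}\right) = \left(4768 + 3969\right) \left(\frac{\left(3 - 18 + 27\right) + 1192}{\left(-382 + 6 \sqrt{11}\right) + 1089} + \left(-63\right)^{2}\right) = 8737 \left(\frac{12 + 1192}{707 + 6 \sqrt{11}} + 3969\right) = 8737 \left(\frac{1204}{707 + 6 \sqrt{11}} + 3969\right) = 8737 \left(3969 + \frac{1204}{707 + 6 \sqrt{11}}\right) = 34677153 + \frac{10519348}{707 + 6 \sqrt{11}}$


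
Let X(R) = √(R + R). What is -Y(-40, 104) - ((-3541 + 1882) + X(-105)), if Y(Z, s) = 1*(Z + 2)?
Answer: 1697 - I*√210 ≈ 1697.0 - 14.491*I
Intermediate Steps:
X(R) = √2*√R (X(R) = √(2*R) = √2*√R)
Y(Z, s) = 2 + Z (Y(Z, s) = 1*(2 + Z) = 2 + Z)
-Y(-40, 104) - ((-3541 + 1882) + X(-105)) = -(2 - 40) - ((-3541 + 1882) + √2*√(-105)) = -1*(-38) - (-1659 + √2*(I*√105)) = 38 - (-1659 + I*√210) = 38 + (1659 - I*√210) = 1697 - I*√210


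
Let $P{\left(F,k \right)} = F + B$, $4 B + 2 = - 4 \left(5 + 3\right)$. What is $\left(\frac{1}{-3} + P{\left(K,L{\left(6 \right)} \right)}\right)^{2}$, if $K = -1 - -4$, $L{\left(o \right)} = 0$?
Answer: $\frac{1225}{36} \approx 34.028$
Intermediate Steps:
$B = - \frac{17}{2}$ ($B = - \frac{1}{2} + \frac{\left(-4\right) \left(5 + 3\right)}{4} = - \frac{1}{2} + \frac{\left(-4\right) 8}{4} = - \frac{1}{2} + \frac{1}{4} \left(-32\right) = - \frac{1}{2} - 8 = - \frac{17}{2} \approx -8.5$)
$K = 3$ ($K = -1 + 4 = 3$)
$P{\left(F,k \right)} = - \frac{17}{2} + F$ ($P{\left(F,k \right)} = F - \frac{17}{2} = - \frac{17}{2} + F$)
$\left(\frac{1}{-3} + P{\left(K,L{\left(6 \right)} \right)}\right)^{2} = \left(\frac{1}{-3} + \left(- \frac{17}{2} + 3\right)\right)^{2} = \left(- \frac{1}{3} - \frac{11}{2}\right)^{2} = \left(- \frac{35}{6}\right)^{2} = \frac{1225}{36}$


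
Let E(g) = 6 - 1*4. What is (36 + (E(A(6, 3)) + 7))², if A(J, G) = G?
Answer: 2025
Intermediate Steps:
E(g) = 2 (E(g) = 6 - 4 = 2)
(36 + (E(A(6, 3)) + 7))² = (36 + (2 + 7))² = (36 + 9)² = 45² = 2025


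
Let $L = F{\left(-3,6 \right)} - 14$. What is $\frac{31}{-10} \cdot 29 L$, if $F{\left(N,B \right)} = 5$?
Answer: $\frac{8091}{10} \approx 809.1$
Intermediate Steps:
$L = -9$ ($L = 5 - 14 = -9$)
$\frac{31}{-10} \cdot 29 L = \frac{31}{-10} \cdot 29 \left(-9\right) = 31 \left(- \frac{1}{10}\right) 29 \left(-9\right) = \left(- \frac{31}{10}\right) 29 \left(-9\right) = \left(- \frac{899}{10}\right) \left(-9\right) = \frac{8091}{10}$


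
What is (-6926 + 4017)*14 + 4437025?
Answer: 4396299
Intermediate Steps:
(-6926 + 4017)*14 + 4437025 = -2909*14 + 4437025 = -40726 + 4437025 = 4396299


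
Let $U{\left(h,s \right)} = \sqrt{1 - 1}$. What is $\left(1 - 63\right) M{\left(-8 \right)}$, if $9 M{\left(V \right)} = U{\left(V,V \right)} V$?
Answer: $0$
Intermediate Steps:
$U{\left(h,s \right)} = 0$ ($U{\left(h,s \right)} = \sqrt{0} = 0$)
$M{\left(V \right)} = 0$ ($M{\left(V \right)} = \frac{0 V}{9} = \frac{1}{9} \cdot 0 = 0$)
$\left(1 - 63\right) M{\left(-8 \right)} = \left(1 - 63\right) 0 = \left(-62\right) 0 = 0$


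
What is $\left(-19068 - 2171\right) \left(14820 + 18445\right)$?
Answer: $-706515335$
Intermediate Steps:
$\left(-19068 - 2171\right) \left(14820 + 18445\right) = \left(-21239\right) 33265 = -706515335$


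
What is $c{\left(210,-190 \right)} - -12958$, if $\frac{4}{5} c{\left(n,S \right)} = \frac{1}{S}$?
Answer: $\frac{1969615}{152} \approx 12958.0$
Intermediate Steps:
$c{\left(n,S \right)} = \frac{5}{4 S}$
$c{\left(210,-190 \right)} - -12958 = \frac{5}{4 \left(-190\right)} - -12958 = \frac{5}{4} \left(- \frac{1}{190}\right) + 12958 = - \frac{1}{152} + 12958 = \frac{1969615}{152}$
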